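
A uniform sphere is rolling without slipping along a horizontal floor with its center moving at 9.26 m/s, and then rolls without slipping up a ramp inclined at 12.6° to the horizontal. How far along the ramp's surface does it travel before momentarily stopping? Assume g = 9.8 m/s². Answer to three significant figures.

Here I = (2/5)MR², so the shape factor k = I/(MR²) = 0.4.
Pure rolling means v = ωR; then KE = ½Mv² + ½I(v/R)² = ½(1+k)Mv² = (7/10)Mv².
Setting this equal to Mgh gives the vertical rise h = (1+k)v₀²/(2g) = 1.4×9.26²/(2×9.8) = 6.125 m.
Along the incline, d = h/sinθ = 6.125/sin12.6° ≈ 28.1 m.

d ≈ 28.1 m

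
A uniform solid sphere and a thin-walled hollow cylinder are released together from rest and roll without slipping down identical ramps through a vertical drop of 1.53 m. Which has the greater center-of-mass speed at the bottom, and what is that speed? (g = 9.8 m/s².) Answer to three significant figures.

For rolling without slipping, Mgh = ½(1+k)Mv² where k = I/(MR²), so v = √(2gh/(1+k)).
Uniform solid sphere: k = 0.4, giving v = √(2×9.8×1.53/1.4) = 4.628 m/s.
Thin-walled hollow cylinder: k = 1, giving v = √(2×9.8×1.53/2) = 3.872 m/s.
The smaller k wins: the uniform solid sphere, at ≈ 4.63 m/s.

the uniform solid sphere, at v ≈ 4.63 m/s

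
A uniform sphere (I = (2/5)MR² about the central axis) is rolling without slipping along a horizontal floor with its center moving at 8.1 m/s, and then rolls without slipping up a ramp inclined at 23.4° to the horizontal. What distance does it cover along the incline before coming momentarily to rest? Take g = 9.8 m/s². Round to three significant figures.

The moment of inertia is (2/5)MR², giving k ≡ I/(MR²) = 0.4.
The rolling condition ω = v/R makes the rotational term ½I(v/R)² = ½kMv², so KE_total = ½(1+k)Mv² = (7/10)Mv².
Setting this equal to Mgh gives the vertical rise h = (1+k)v₀²/(2g) = 1.4×8.1²/(2×9.8) = 4.686 m.
The distance along the slope is d = h/sinθ = 4.686/sin23.4° ≈ 11.8 m.

d ≈ 11.8 m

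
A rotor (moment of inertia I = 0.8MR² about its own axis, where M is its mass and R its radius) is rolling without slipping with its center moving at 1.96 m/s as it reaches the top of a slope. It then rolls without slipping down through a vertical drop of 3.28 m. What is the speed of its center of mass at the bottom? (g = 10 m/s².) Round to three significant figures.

v ≈ 6.35 m/s

With I = 0.8MR², the ratio k = I/(MR²) is 0.8.
Rolling without slipping gives ω = v/R, so the total kinetic energy is ½Mv² + ½Iω² = ½(1+k)Mv² = (9/10)Mv².
Energy conservation: (9/10)Mv₀² + Mgh = (9/10)Mv², so v² = v₀² + 2gh/(1+k).
v = √(1.96² + 2×10×3.28/1.8) = √40.29 ≈ 6.35 m/s.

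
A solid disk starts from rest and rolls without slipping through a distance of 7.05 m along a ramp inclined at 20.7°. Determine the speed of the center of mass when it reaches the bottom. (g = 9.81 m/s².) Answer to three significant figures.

Here I = (1/2)MR², so the shape factor k = I/(MR²) = 0.5.
Pure rolling means v = ωR; then KE = ½Mv² + ½I(v/R)² = ½(1+k)Mv² = (3/4)Mv².
The vertical drop is h = L sinθ = 7.05 × sin20.7° = 2.492 m.
Energy conservation: Mgh = (3/4)Mv², so v = √(2gh/(1+k)) = √(2 × 9.81 × 2.492 / 1.5) ≈ 5.71 m/s.

v ≈ 5.71 m/s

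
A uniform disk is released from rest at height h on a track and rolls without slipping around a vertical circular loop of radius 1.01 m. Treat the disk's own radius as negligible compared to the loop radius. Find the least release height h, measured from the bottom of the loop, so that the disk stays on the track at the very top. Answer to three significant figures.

h_min ≈ 2.78 m

With I = (1/2)MR², the ratio k = I/(MR²) is 0.5.
At the top of the loop, the minimum-contact condition is Mg = Mv_top²/r, so v_top² = gr.
With ω = v/R, the kinetic energy at speed v is ½(1+k)Mv² = (3/4)Mv².
Energy conservation from release (height h) to the top (height 2r): Mgh = Mg(2r) + (3/4)M·gr.
Thus h_min = 2r + (1+k)r/2 = r(2 + 1.5/2) = 1.01 × 2.75 ≈ 2.78 m.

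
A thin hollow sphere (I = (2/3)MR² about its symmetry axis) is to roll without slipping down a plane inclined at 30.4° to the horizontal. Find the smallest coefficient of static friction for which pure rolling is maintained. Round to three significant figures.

μ_min ≈ 0.235

With I = (2/3)MR², the ratio k = I/(MR²) is 2/3.
Translational: Mg sinθ − f = Ma. Rotational about the CM: fR = Iα = kMRa, so f = kMa.
These give a = g sinθ/(1+k) and the required friction f = kMg sinθ/(1+k).
With N = Mg cosθ, the no-slip condition f ≤ μN gives μ_min = f/N = k tanθ/(1+k).
μ_min = (2/3) × tan30.4° / 1.667 ≈ 0.235.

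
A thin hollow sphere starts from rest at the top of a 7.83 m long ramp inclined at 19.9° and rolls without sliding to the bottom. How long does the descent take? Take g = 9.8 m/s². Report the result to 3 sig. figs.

With I = (2/3)MR², the ratio k = I/(MR²) is 2/3.
Newton's second law down the slope: Mg sinθ − f = Ma. The torque equation fR = Iα (with α = a/R) gives f = kMa.
Hence a = g sinθ/(1+k) = 9.8×sin19.9°/1.667 = 2.001 m/s².
Starting from rest, L = ½at², so t = √(2L/a) = √(2×7.83/2.001) ≈ 2.80 s.

t ≈ 2.80 s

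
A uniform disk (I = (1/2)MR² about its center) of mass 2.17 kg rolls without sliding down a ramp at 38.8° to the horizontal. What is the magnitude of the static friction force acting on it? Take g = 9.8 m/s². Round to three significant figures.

f ≈ 4.44 N

With I = (1/2)MR², the ratio k = I/(MR²) is 0.5.
Along the incline Mg sinθ − f = Ma, and torque about the center fR = Iα = kMR²(a/R) gives f = kMa.
Combining, a = g sinθ/(1+k) and f = kMa = kMg sinθ/(1+k).
f = 0.5 × 2.17 × 9.8 × sin38.8° / 1.5 ≈ 4.44 N.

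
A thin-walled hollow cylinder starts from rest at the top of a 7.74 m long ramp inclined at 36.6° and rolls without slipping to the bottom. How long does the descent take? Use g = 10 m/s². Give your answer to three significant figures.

t ≈ 2.28 s

Here I = MR², so the shape factor k = I/(MR²) = 1.
Along the incline Mg sinθ − f = Ma, and torque about the center fR = Iα = kMR²(a/R) gives f = kMa.
Hence a = g sinθ/(1+k) = 10×sin36.6°/2 = 2.981 m/s².
Starting from rest, L = ½at², so t = √(2L/a) = √(2×7.74/2.981) ≈ 2.28 s.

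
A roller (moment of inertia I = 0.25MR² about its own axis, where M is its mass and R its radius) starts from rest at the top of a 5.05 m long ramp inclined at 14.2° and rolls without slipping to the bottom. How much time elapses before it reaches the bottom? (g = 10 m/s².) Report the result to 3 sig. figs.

t ≈ 2.27 s

With I = 0.25MR², the ratio k = I/(MR²) is 0.25.
Along the incline Mg sinθ − f = Ma, and torque about the center fR = Iα = kMR²(a/R) gives f = kMa.
Hence a = g sinθ/(1+k) = 10×sin14.2°/1.25 = 1.962 m/s².
With constant a from rest, t = √(2L/a) = √(2·5.05/1.962) ≈ 2.27 s.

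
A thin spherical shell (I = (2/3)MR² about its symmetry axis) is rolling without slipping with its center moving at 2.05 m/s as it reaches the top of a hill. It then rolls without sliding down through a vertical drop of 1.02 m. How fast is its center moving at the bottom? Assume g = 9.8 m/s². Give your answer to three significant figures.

v ≈ 4.02 m/s

For this body I = (2/3)MR², i.e. k = I/(MR²) = 2/3.
The rolling condition ω = v/R makes the rotational term ½I(v/R)² = ½kMv², so KE_total = ½(1+k)Mv² = (5/6)Mv².
Energy conservation: (5/6)Mv₀² + Mgh = (5/6)Mv², so v² = v₀² + 2gh/(1+k).
v = √(2.05² + 2×9.8×1.02/1.667) = √16.2 ≈ 4.02 m/s.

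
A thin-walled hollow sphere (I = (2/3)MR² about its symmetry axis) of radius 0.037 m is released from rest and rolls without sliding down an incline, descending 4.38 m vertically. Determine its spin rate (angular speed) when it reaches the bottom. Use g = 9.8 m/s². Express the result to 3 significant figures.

The moment of inertia is (2/3)MR², giving k ≡ I/(MR²) = 2/3.
Since it rolls without slipping, ω = v/R and KE = ½Mv² + ½Iω² = ½(1+k)Mv² = (5/6)Mv².
Energy conservation Mgh = ½(1+k)Mv² gives v = √(2gh/(1+k)) = √(2 × 9.8 × 4.38 / 1.667) = 7.177 m/s.
Then ω = v/R = 7.177 / 0.037 ≈ 194 rad/s.

ω ≈ 194 rad/s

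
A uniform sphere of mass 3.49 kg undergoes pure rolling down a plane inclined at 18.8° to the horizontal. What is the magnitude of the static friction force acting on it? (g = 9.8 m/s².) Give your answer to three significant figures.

f ≈ 3.15 N

The moment of inertia is (2/5)MR², giving k ≡ I/(MR²) = 0.4.
Translational: Mg sinθ − f = Ma. Rotational about the CM: fR = Iα = kMRa, so f = kMa.
Combining, a = g sinθ/(1+k) and f = kMa = kMg sinθ/(1+k).
f = 0.4 × 3.49 × 9.8 × sin18.8° / 1.4 ≈ 3.15 N.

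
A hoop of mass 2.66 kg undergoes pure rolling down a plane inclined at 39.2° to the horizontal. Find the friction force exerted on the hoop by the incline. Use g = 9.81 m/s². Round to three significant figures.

f ≈ 8.25 N

With I = MR², the ratio k = I/(MR²) is 1.
Along the incline Mg sinθ − f = Ma, and torque about the center fR = Iα = kMR²(a/R) gives f = kMa.
Combining, a = g sinθ/(1+k) and f = kMa = kMg sinθ/(1+k).
f = 1 × 2.66 × 9.81 × sin39.2° / 2 ≈ 8.25 N.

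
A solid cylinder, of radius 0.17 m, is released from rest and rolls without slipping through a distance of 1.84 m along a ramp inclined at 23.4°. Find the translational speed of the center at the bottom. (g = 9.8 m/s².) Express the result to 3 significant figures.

v ≈ 3.09 m/s

Here I = (1/2)MR², so the shape factor k = I/(MR²) = 0.5.
The rolling condition ω = v/R makes the rotational term ½I(v/R)² = ½kMv², so KE_total = ½(1+k)Mv² = (3/4)Mv².
The vertical drop is h = L sinθ = 1.84 × sin23.4° = 0.7308 m.
Setting Mgh = (3/4)Mv² gives v = √(2gh/(1+k)) = √(2·9.8·0.7308/1.5) ≈ 3.09 m/s.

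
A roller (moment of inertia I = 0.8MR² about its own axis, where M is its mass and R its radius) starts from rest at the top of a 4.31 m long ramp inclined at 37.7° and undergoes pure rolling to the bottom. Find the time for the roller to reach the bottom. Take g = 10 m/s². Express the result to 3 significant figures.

Here I = 0.8MR², so the shape factor k = I/(MR²) = 0.8.
Newton's second law down the slope: Mg sinθ − f = Ma. The torque equation fR = Iα (with α = a/R) gives f = kMa.
Hence a = g sinθ/(1+k) = 10×sin37.7°/1.8 = 3.397 m/s².
With constant a from rest, t = √(2L/a) = √(2·4.31/3.397) ≈ 1.59 s.

t ≈ 1.59 s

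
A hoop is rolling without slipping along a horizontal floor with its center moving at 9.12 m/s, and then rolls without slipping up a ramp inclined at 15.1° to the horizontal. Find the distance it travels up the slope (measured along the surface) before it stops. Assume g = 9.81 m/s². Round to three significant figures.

d ≈ 32.5 m

The moment of inertia is MR², giving k ≡ I/(MR²) = 1.
Since it rolls without slipping, ω = v/R and KE = ½Mv² + ½Iω² = ½(1+k)Mv² = Mv².
Setting this equal to Mgh gives the vertical rise h = (1+k)v₀²/(2g) = 2×9.12²/(2×9.81) = 8.479 m.
The distance along the slope is d = h/sinθ = 8.479/sin15.1° ≈ 32.5 m.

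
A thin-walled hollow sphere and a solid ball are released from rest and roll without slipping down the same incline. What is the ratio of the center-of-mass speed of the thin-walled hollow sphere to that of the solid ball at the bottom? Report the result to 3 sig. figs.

v_ratio ≈ 0.917

Each satisfies Mgh = ½(1+k)Mv² with k = I/(MR²), so v ∝ 1/√(1+k).
For the thin-walled hollow sphere k = 2/3; for the solid ball k = 0.4.
v₁/v₂ = √((1+k₂)/(1+k₁)) = √(1.4/1.667) ≈ 0.917.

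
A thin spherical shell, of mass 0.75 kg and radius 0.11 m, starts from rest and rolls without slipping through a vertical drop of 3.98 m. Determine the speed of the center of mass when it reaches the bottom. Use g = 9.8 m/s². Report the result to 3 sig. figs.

v ≈ 6.84 m/s

For this body I = (2/3)MR², i.e. k = I/(MR²) = 2/3.
Pure rolling means v = ωR; then KE = ½Mv² + ½I(v/R)² = ½(1+k)Mv² = (5/6)Mv².
Energy conservation: Mgh = (5/6)Mv², so v = √(2gh/(1+k)) = √(2 × 9.8 × 3.98 / 1.667) ≈ 6.84 m/s.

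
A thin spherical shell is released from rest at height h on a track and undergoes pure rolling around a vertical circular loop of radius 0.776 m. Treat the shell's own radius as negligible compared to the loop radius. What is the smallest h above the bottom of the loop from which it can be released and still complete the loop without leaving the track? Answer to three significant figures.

h_min ≈ 2.20 m

With I = (2/3)MR², the ratio k = I/(MR²) is 2/3.
At the top, contact is just lost when gravity alone supplies the centripetal force: Mg = Mv_top²/r, i.e. v_top² = gr.
With ω = v/R, the kinetic energy at speed v is ½(1+k)Mv² = (5/6)Mv².
Energy conservation from release (height h) to the top (height 2r): Mgh = Mg(2r) + (5/6)M·gr.
Thus h_min = 2r + (1+k)r/2 = r(2 + 1.667/2) = 0.776 × 2.833 ≈ 2.20 m.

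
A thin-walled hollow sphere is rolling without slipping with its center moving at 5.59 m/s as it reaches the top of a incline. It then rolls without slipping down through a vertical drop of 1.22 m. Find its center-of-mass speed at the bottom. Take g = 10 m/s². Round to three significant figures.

v ≈ 6.77 m/s

For this body I = (2/3)MR², i.e. k = I/(MR²) = 2/3.
The rolling condition ω = v/R makes the rotational term ½I(v/R)² = ½kMv², so KE_total = ½(1+k)Mv² = (5/6)Mv².
Energy conservation: (5/6)Mv₀² + Mgh = (5/6)Mv², so v² = v₀² + 2gh/(1+k).
v = √(5.59² + 2×10×1.22/1.667) = √45.89 ≈ 6.77 m/s.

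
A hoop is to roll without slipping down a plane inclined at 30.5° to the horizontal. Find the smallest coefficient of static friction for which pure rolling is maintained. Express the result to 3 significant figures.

For this body I = MR², i.e. k = I/(MR²) = 1.
Translational: Mg sinθ − f = Ma. Rotational about the CM: fR = Iα = kMRa, so f = kMa.
These give a = g sinθ/(1+k) and the required friction f = kMg sinθ/(1+k).
The normal force is N = Mg cosθ, so μ_min = f/N = k tanθ/(1+k).
μ_min = 1 × tan30.5° / 2 ≈ 0.295.

μ_min ≈ 0.295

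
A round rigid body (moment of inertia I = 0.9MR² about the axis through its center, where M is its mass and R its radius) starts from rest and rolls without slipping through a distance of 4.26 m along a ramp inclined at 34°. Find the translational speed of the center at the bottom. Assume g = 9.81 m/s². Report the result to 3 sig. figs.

v ≈ 4.96 m/s

For this body I = 0.9MR², i.e. k = I/(MR²) = 0.9.
Rolling without slipping gives ω = v/R, so the total kinetic energy is ½Mv² + ½Iω² = ½(1+k)Mv² = (19/20)Mv².
The vertical drop is h = L sinθ = 4.26 × sin34° = 2.382 m.
Setting Mgh = (19/20)Mv² gives v = √(2gh/(1+k)) = √(2·9.81·2.382/1.9) ≈ 4.96 m/s.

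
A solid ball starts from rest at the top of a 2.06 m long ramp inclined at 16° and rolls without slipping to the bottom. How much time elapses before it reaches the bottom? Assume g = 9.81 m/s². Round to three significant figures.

With I = (2/5)MR², the ratio k = I/(MR²) is 0.4.
Newton's second law down the slope: Mg sinθ − f = Ma. The torque equation fR = Iα (with α = a/R) gives f = kMa.
Hence a = g sinθ/(1+k) = 9.81×sin16°/1.4 = 1.931 m/s².
Starting from rest, L = ½at², so t = √(2L/a) = √(2×2.06/1.931) ≈ 1.46 s.

t ≈ 1.46 s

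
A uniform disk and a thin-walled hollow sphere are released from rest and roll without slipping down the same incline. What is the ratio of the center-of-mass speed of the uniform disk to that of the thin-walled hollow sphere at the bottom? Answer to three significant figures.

Each satisfies Mgh = ½(1+k)Mv² with k = I/(MR²), so v ∝ 1/√(1+k).
For the uniform disk k = 0.5; for the thin-walled hollow sphere k = 2/3.
v₁/v₂ = √((1+k₂)/(1+k₁)) = √(1.667/1.5) ≈ 1.05.

v_ratio ≈ 1.05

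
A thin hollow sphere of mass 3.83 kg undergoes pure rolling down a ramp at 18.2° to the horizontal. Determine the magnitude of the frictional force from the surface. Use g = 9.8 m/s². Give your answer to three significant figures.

f ≈ 4.69 N

With I = (2/3)MR², the ratio k = I/(MR²) is 2/3.
Along the incline Mg sinθ − f = Ma, and torque about the center fR = Iα = kMR²(a/R) gives f = kMa.
Combining, a = g sinθ/(1+k) and f = kMa = kMg sinθ/(1+k).
f = (2/3) × 3.83 × 9.8 × sin18.2° / 1.667 ≈ 4.69 N.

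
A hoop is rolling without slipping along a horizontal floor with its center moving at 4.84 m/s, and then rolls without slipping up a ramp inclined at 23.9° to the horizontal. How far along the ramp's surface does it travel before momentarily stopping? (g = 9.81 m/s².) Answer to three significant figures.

For this body I = MR², i.e. k = I/(MR²) = 1.
The rolling condition ω = v/R makes the rotational term ½I(v/R)² = ½kMv², so KE_total = ½(1+k)Mv² = Mv².
Setting this equal to Mgh gives the vertical rise h = (1+k)v₀²/(2g) = 2×4.84²/(2×9.81) = 2.388 m.
Along the incline, d = h/sinθ = 2.388/sin23.9° ≈ 5.89 m.

d ≈ 5.89 m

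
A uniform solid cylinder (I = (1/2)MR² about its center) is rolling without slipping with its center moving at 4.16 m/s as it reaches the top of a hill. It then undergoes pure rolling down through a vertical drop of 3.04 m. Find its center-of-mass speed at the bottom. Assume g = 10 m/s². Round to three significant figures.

v ≈ 7.61 m/s

For this body I = (1/2)MR², i.e. k = I/(MR²) = 0.5.
Since it rolls without slipping, ω = v/R and KE = ½Mv² + ½Iω² = ½(1+k)Mv² = (3/4)Mv².
Conserving energy between top and bottom: (3/4)Mv² = (3/4)Mv₀² + Mgh, hence v² = v₀² + 2gh/(1+k).
v = √(4.16² + 2×10×3.04/1.5) = √57.84 ≈ 7.61 m/s.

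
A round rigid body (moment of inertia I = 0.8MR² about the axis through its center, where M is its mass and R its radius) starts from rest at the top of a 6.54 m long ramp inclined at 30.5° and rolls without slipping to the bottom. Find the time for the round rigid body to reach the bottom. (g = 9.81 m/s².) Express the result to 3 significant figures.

The moment of inertia is 0.8MR², giving k ≡ I/(MR²) = 0.8.
Along the incline Mg sinθ − f = Ma, and torque about the center fR = Iα = kMR²(a/R) gives f = kMa.
Hence a = g sinθ/(1+k) = 9.81×sin30.5°/1.8 = 2.766 m/s².
With constant a from rest, t = √(2L/a) = √(2·6.54/2.766) ≈ 2.17 s.

t ≈ 2.17 s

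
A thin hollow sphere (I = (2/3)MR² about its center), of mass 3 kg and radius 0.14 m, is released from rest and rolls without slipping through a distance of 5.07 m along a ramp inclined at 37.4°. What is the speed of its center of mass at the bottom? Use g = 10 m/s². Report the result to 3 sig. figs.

For this body I = (2/3)MR², i.e. k = I/(MR²) = 2/3.
Rolling without slipping gives ω = v/R, so the total kinetic energy is ½Mv² + ½Iω² = ½(1+k)Mv² = (5/6)Mv².
The vertical drop is h = L sinθ = 5.07 × sin37.4° = 3.079 m.
Energy conservation: Mgh = (5/6)Mv², so v = √(2gh/(1+k)) = √(2 × 10 × 3.079 / 1.667) ≈ 6.08 m/s.

v ≈ 6.08 m/s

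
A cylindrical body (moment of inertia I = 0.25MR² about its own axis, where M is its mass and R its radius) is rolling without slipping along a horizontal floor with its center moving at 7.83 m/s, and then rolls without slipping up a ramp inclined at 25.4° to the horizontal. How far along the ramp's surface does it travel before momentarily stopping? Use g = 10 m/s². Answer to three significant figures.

For this body I = 0.25MR², i.e. k = I/(MR²) = 0.25.
The rolling condition ω = v/R makes the rotational term ½I(v/R)² = ½kMv², so KE_total = ½(1+k)Mv² = (5/8)Mv².
Setting this equal to Mgh gives the vertical rise h = (1+k)v₀²/(2g) = 1.25×7.83²/(2×10) = 3.832 m.
Along the incline, d = h/sinθ = 3.832/sin25.4° ≈ 8.93 m.

d ≈ 8.93 m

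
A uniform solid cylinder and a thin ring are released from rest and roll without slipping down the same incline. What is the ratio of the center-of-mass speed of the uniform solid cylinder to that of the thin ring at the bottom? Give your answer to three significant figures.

v_ratio ≈ 1.15

Each satisfies Mgh = ½(1+k)Mv² with k = I/(MR²), so v ∝ 1/√(1+k).
For the uniform solid cylinder k = 0.5; for the thin ring k = 1.
v₁/v₂ = √((1+k₂)/(1+k₁)) = √(2/1.5) ≈ 1.15.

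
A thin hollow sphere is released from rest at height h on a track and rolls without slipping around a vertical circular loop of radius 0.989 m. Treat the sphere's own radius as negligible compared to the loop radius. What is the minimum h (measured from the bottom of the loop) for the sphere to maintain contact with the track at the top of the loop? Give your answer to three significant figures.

Here I = (2/3)MR², so the shape factor k = I/(MR²) = 2/3.
At the top of the loop, the minimum-contact condition is Mg = Mv_top²/r, so v_top² = gr.
With ω = v/R, the kinetic energy at speed v is ½(1+k)Mv² = (5/6)Mv².
Energy conservation from release (height h) to the top (height 2r): Mgh = Mg(2r) + (5/6)M·gr.
Thus h_min = 2r + (1+k)r/2 = r(2 + 1.667/2) = 0.989 × 2.833 ≈ 2.80 m.

h_min ≈ 2.80 m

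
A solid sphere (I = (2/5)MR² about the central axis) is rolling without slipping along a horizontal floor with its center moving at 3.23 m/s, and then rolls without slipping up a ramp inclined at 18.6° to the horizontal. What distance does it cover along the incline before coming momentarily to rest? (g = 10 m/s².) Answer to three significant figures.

Here I = (2/5)MR², so the shape factor k = I/(MR²) = 0.4.
Rolling without slipping gives ω = v/R, so the total kinetic energy is ½Mv² + ½Iω² = ½(1+k)Mv² = (7/10)Mv².
Setting this equal to Mgh gives the vertical rise h = (1+k)v₀²/(2g) = 1.4×3.23²/(2×10) = 0.7303 m.
Along the incline, d = h/sinθ = 0.7303/sin18.6° ≈ 2.29 m.

d ≈ 2.29 m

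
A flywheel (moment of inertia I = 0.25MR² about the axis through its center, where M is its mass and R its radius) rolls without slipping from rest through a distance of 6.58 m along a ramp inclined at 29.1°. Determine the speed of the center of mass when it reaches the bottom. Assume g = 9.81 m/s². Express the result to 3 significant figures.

The moment of inertia is 0.25MR², giving k ≡ I/(MR²) = 0.25.
The rolling condition ω = v/R makes the rotational term ½I(v/R)² = ½kMv², so KE_total = ½(1+k)Mv² = (5/8)Mv².
The vertical drop is h = L sinθ = 6.58 × sin29.1° = 3.2 m.
Setting Mgh = (5/8)Mv² gives v = √(2gh/(1+k)) = √(2·9.81·3.2/1.25) ≈ 7.09 m/s.

v ≈ 7.09 m/s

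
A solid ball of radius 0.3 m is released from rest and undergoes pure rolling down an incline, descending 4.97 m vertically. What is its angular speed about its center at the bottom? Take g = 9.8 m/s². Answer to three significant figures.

Here I = (2/5)MR², so the shape factor k = I/(MR²) = 0.4.
The rolling condition ω = v/R makes the rotational term ½I(v/R)² = ½kMv², so KE_total = ½(1+k)Mv² = (7/10)Mv².
Energy conservation Mgh = ½(1+k)Mv² gives v = √(2gh/(1+k)) = √(2 × 9.8 × 4.97 / 1.4) = 8.341 m/s.
The angular speed follows from ω = v/R = 8.341/0.3 ≈ 27.8 rad/s.

ω ≈ 27.8 rad/s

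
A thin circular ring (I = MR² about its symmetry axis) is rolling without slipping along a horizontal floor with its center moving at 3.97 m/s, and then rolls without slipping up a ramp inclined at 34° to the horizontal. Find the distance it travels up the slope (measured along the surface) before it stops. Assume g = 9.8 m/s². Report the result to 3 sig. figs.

d ≈ 2.88 m

Here I = MR², so the shape factor k = I/(MR²) = 1.
Pure rolling means v = ωR; then KE = ½Mv² + ½I(v/R)² = ½(1+k)Mv² = Mv².
Setting this equal to Mgh gives the vertical rise h = (1+k)v₀²/(2g) = 2×3.97²/(2×9.8) = 1.608 m.
Along the incline, d = h/sinθ = 1.608/sin34° ≈ 2.88 m.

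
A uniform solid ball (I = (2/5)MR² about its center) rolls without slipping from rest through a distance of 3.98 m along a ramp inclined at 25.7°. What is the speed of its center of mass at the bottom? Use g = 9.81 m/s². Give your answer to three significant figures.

For this body I = (2/5)MR², i.e. k = I/(MR²) = 0.4.
The rolling condition ω = v/R makes the rotational term ½I(v/R)² = ½kMv², so KE_total = ½(1+k)Mv² = (7/10)Mv².
The vertical drop is h = L sinθ = 3.98 × sin25.7° = 1.726 m.
Setting Mgh = (7/10)Mv² gives v = √(2gh/(1+k)) = √(2·9.81·1.726/1.4) ≈ 4.92 m/s.

v ≈ 4.92 m/s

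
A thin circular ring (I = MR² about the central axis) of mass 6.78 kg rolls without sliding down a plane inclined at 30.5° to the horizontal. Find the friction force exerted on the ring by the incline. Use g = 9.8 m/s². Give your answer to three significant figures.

The moment of inertia is MR², giving k ≡ I/(MR²) = 1.
Translational: Mg sinθ − f = Ma. Rotational about the CM: fR = Iα = kMRa, so f = kMa.
Combining, a = g sinθ/(1+k) and f = kMa = kMg sinθ/(1+k).
f = 1 × 6.78 × 9.8 × sin30.5° / 2 ≈ 16.9 N.

f ≈ 16.9 N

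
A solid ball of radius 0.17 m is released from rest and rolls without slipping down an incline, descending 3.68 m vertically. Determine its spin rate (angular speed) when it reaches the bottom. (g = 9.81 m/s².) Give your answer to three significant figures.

ω ≈ 42.2 rad/s

Here I = (2/5)MR², so the shape factor k = I/(MR²) = 0.4.
Pure rolling means v = ωR; then KE = ½Mv² + ½I(v/R)² = ½(1+k)Mv² = (7/10)Mv².
Energy conservation Mgh = ½(1+k)Mv² gives v = √(2gh/(1+k)) = √(2 × 9.81 × 3.68 / 1.4) = 7.181 m/s.
The angular speed follows from ω = v/R = 7.181/0.17 ≈ 42.2 rad/s.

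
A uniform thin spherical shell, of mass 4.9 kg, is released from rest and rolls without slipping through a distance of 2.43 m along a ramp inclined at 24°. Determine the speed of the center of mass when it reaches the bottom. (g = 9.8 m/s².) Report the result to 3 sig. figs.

With I = (2/3)MR², the ratio k = I/(MR²) is 2/3.
Since it rolls without slipping, ω = v/R and KE = ½Mv² + ½Iω² = ½(1+k)Mv² = (5/6)Mv².
The vertical drop is h = L sinθ = 2.43 × sin24° = 0.9884 m.
Setting Mgh = (5/6)Mv² gives v = √(2gh/(1+k)) = √(2·9.8·0.9884/1.667) ≈ 3.41 m/s.

v ≈ 3.41 m/s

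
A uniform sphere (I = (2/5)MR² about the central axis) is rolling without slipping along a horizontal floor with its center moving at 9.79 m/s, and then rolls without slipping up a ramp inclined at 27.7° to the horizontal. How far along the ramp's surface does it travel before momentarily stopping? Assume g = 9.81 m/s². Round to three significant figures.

Here I = (2/5)MR², so the shape factor k = I/(MR²) = 0.4.
Rolling without slipping gives ω = v/R, so the total kinetic energy is ½Mv² + ½Iω² = ½(1+k)Mv² = (7/10)Mv².
Setting this equal to Mgh gives the vertical rise h = (1+k)v₀²/(2g) = 1.4×9.79²/(2×9.81) = 6.839 m.
Along the incline, d = h/sinθ = 6.839/sin27.7° ≈ 14.7 m.

d ≈ 14.7 m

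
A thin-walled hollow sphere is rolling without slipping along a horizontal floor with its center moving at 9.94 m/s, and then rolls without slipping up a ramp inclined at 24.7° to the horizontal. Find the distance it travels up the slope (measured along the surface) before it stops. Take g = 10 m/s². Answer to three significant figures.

The moment of inertia is (2/3)MR², giving k ≡ I/(MR²) = 2/3.
Rolling without slipping gives ω = v/R, so the total kinetic energy is ½Mv² + ½Iω² = ½(1+k)Mv² = (5/6)Mv².
Setting this equal to Mgh gives the vertical rise h = (1+k)v₀²/(2g) = 1.667×9.94²/(2×10) = 8.234 m.
Along the incline, d = h/sinθ = 8.234/sin24.7° ≈ 19.7 m.

d ≈ 19.7 m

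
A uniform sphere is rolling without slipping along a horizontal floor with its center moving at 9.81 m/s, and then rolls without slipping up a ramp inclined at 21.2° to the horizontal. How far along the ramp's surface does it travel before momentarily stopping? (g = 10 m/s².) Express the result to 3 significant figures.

For this body I = (2/5)MR², i.e. k = I/(MR²) = 0.4.
Since it rolls without slipping, ω = v/R and KE = ½Mv² + ½Iω² = ½(1+k)Mv² = (7/10)Mv².
Setting this equal to Mgh gives the vertical rise h = (1+k)v₀²/(2g) = 1.4×9.81²/(2×10) = 6.737 m.
The distance along the slope is d = h/sinθ = 6.737/sin21.2° ≈ 18.6 m.

d ≈ 18.6 m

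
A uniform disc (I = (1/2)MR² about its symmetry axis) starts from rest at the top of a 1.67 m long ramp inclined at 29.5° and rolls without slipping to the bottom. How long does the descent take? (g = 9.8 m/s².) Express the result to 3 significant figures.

With I = (1/2)MR², the ratio k = I/(MR²) is 0.5.
Along the incline Mg sinθ − f = Ma, and torque about the center fR = Iα = kMR²(a/R) gives f = kMa.
Hence a = g sinθ/(1+k) = 9.8×sin29.5°/1.5 = 3.217 m/s².
Starting from rest, L = ½at², so t = √(2L/a) = √(2×1.67/3.217) ≈ 1.02 s.

t ≈ 1.02 s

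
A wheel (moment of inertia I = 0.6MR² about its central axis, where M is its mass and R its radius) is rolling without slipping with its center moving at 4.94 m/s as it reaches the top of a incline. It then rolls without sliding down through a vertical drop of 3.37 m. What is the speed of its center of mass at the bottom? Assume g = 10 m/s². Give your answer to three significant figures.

v ≈ 8.16 m/s

With I = 0.6MR², the ratio k = I/(MR²) is 0.6.
The rolling condition ω = v/R makes the rotational term ½I(v/R)² = ½kMv², so KE_total = ½(1+k)Mv² = (4/5)Mv².
Energy conservation: (4/5)Mv₀² + Mgh = (4/5)Mv², so v² = v₀² + 2gh/(1+k).
v = √(4.94² + 2×10×3.37/1.6) = √66.53 ≈ 8.16 m/s.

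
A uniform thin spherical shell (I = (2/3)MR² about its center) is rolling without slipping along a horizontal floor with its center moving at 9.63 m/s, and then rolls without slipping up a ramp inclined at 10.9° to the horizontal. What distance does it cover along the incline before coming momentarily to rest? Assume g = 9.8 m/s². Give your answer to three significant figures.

The moment of inertia is (2/3)MR², giving k ≡ I/(MR²) = 2/3.
Pure rolling means v = ωR; then KE = ½Mv² + ½I(v/R)² = ½(1+k)Mv² = (5/6)Mv².
Setting this equal to Mgh gives the vertical rise h = (1+k)v₀²/(2g) = 1.667×9.63²/(2×9.8) = 7.886 m.
Along the incline, d = h/sinθ = 7.886/sin10.9° ≈ 41.7 m.

d ≈ 41.7 m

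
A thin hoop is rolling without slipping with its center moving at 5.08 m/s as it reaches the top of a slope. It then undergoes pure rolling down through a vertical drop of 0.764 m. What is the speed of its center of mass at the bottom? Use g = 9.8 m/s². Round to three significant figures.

With I = MR², the ratio k = I/(MR²) is 1.
The rolling condition ω = v/R makes the rotational term ½I(v/R)² = ½kMv², so KE_total = ½(1+k)Mv² = Mv².
Energy conservation: Mv₀² + Mgh = Mv², so v² = v₀² + 2gh/(1+k).
v = √(5.08² + 2×9.8×0.764/2) = √33.29 ≈ 5.77 m/s.

v ≈ 5.77 m/s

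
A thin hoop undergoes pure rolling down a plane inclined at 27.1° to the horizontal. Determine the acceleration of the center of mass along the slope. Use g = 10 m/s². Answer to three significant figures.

The moment of inertia is MR², giving k ≡ I/(MR²) = 1.
Newton's second law down the slope: Mg sinθ − f = Ma. The torque equation fR = Iα (with α = a/R) gives f = kMa.
Eliminating f: Mg sinθ = (1+k)Ma, so a = g sinθ/(1+k) = 10 × sin27.1° / 2 ≈ 2.28 m/s².

a ≈ 2.28 m/s²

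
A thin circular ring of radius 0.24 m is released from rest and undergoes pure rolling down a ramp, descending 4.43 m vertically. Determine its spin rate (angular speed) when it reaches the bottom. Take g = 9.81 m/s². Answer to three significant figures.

For this body I = MR², i.e. k = I/(MR²) = 1.
Since it rolls without slipping, ω = v/R and KE = ½Mv² + ½Iω² = ½(1+k)Mv² = Mv².
Energy conservation Mgh = ½(1+k)Mv² gives v = √(2gh/(1+k)) = √(2 × 9.81 × 4.43 / 2) = 6.592 m/s.
The angular speed follows from ω = v/R = 6.592/0.24 ≈ 27.5 rad/s.

ω ≈ 27.5 rad/s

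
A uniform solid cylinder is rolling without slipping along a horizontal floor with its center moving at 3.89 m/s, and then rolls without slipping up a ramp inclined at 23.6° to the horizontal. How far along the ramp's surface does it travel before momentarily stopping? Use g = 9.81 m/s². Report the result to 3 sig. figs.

d ≈ 2.89 m

The moment of inertia is (1/2)MR², giving k ≡ I/(MR²) = 0.5.
Pure rolling means v = ωR; then KE = ½Mv² + ½I(v/R)² = ½(1+k)Mv² = (3/4)Mv².
Setting this equal to Mgh gives the vertical rise h = (1+k)v₀²/(2g) = 1.5×3.89²/(2×9.81) = 1.157 m.
Along the incline, d = h/sinθ = 1.157/sin23.6° ≈ 2.89 m.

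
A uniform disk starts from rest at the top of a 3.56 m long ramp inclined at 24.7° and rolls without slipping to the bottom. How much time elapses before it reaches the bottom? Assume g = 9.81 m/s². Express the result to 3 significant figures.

t ≈ 1.61 s

For this body I = (1/2)MR², i.e. k = I/(MR²) = 0.5.
Newton's second law down the slope: Mg sinθ − f = Ma. The torque equation fR = Iα (with α = a/R) gives f = kMa.
Hence a = g sinθ/(1+k) = 9.81×sin24.7°/1.5 = 2.733 m/s².
Starting from rest, L = ½at², so t = √(2L/a) = √(2×3.56/2.733) ≈ 1.61 s.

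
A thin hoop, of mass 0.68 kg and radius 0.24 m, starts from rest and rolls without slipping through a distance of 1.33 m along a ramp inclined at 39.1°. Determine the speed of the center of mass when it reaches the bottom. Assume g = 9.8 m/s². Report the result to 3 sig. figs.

v ≈ 2.87 m/s

The moment of inertia is MR², giving k ≡ I/(MR²) = 1.
Since it rolls without slipping, ω = v/R and KE = ½Mv² + ½Iω² = ½(1+k)Mv² = Mv².
The vertical drop is h = L sinθ = 1.33 × sin39.1° = 0.8388 m.
Setting Mgh = Mv² gives v = √(2gh/(1+k)) = √(2·9.8·0.8388/2) ≈ 2.87 m/s.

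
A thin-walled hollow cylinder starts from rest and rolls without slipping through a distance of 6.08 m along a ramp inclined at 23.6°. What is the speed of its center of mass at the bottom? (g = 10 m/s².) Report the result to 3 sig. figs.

With I = MR², the ratio k = I/(MR²) is 1.
The rolling condition ω = v/R makes the rotational term ½I(v/R)² = ½kMv², so KE_total = ½(1+k)Mv² = Mv².
The vertical drop is h = L sinθ = 6.08 × sin23.6° = 2.434 m.
Energy conservation: Mgh = Mv², so v = √(2gh/(1+k)) = √(2 × 10 × 2.434 / 2) ≈ 4.93 m/s.

v ≈ 4.93 m/s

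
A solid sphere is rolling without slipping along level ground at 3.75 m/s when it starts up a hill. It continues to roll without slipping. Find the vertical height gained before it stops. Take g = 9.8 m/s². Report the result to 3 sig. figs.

h ≈ 1.00 m

Here I = (2/5)MR², so the shape factor k = I/(MR²) = 0.4.
Since it rolls without slipping, ω = v/R and KE = ½Mv² + ½Iω² = ½(1+k)Mv² = (7/10)Mv².
At the top the kinetic energy is zero, so (7/10)Mv₀² = Mgh.
Thus h = (1+k)v₀²/(2g) = 1.4 × 3.75² / (2 × 9.8) ≈ 1.00 m.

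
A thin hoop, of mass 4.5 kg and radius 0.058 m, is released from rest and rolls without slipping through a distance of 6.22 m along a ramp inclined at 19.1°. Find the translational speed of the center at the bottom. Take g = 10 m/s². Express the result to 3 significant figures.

For this body I = MR², i.e. k = I/(MR²) = 1.
Rolling without slipping gives ω = v/R, so the total kinetic energy is ½Mv² + ½Iω² = ½(1+k)Mv² = Mv².
The vertical drop is h = L sinθ = 6.22 × sin19.1° = 2.035 m.
Energy conservation: Mgh = Mv², so v = √(2gh/(1+k)) = √(2 × 10 × 2.035 / 2) ≈ 4.51 m/s.

v ≈ 4.51 m/s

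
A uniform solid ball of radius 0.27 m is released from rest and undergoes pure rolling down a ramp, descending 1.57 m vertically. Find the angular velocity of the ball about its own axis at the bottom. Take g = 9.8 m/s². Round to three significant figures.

With I = (2/5)MR², the ratio k = I/(MR²) is 0.4.
Rolling without slipping gives ω = v/R, so the total kinetic energy is ½Mv² + ½Iω² = ½(1+k)Mv² = (7/10)Mv².
Energy conservation Mgh = ½(1+k)Mv² gives v = √(2gh/(1+k)) = √(2 × 9.8 × 1.57 / 1.4) = 4.688 m/s.
The angular speed follows from ω = v/R = 4.688/0.27 ≈ 17.4 rad/s.

ω ≈ 17.4 rad/s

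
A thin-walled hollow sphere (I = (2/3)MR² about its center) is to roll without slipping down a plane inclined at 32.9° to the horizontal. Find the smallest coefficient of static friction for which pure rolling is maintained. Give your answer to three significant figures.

For this body I = (2/3)MR², i.e. k = I/(MR²) = 2/3.
Translational: Mg sinθ − f = Ma. Rotational about the CM: fR = Iα = kMRa, so f = kMa.
These give a = g sinθ/(1+k) and the required friction f = kMg sinθ/(1+k).
The normal force is N = Mg cosθ, so μ_min = f/N = k tanθ/(1+k).
μ_min = (2/3) × tan32.9° / 1.667 ≈ 0.259.

μ_min ≈ 0.259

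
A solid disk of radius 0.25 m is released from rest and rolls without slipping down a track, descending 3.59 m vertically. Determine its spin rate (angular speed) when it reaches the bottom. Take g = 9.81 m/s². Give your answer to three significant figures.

ω ≈ 27.4 rad/s

With I = (1/2)MR², the ratio k = I/(MR²) is 0.5.
Pure rolling means v = ωR; then KE = ½Mv² + ½I(v/R)² = ½(1+k)Mv² = (3/4)Mv².
Energy conservation Mgh = ½(1+k)Mv² gives v = √(2gh/(1+k)) = √(2 × 9.81 × 3.59 / 1.5) = 6.853 m/s.
The angular speed follows from ω = v/R = 6.853/0.25 ≈ 27.4 rad/s.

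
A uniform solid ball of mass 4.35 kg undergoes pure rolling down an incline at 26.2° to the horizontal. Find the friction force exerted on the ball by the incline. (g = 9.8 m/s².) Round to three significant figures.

f ≈ 5.38 N

With I = (2/5)MR², the ratio k = I/(MR²) is 0.4.
Newton's second law down the slope: Mg sinθ − f = Ma. The torque equation fR = Iα (with α = a/R) gives f = kMa.
Combining, a = g sinθ/(1+k) and f = kMa = kMg sinθ/(1+k).
f = 0.4 × 4.35 × 9.8 × sin26.2° / 1.4 ≈ 5.38 N.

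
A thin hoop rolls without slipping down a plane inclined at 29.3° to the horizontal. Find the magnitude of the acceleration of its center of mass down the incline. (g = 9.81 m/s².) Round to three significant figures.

Here I = MR², so the shape factor k = I/(MR²) = 1.
Translational: Mg sinθ − f = Ma. Rotational about the CM: fR = Iα = kMRa, so f = kMa.
Eliminating f: Mg sinθ = (1+k)Ma, so a = g sinθ/(1+k) = 9.81 × sin29.3° / 2 ≈ 2.40 m/s².

a ≈ 2.40 m/s²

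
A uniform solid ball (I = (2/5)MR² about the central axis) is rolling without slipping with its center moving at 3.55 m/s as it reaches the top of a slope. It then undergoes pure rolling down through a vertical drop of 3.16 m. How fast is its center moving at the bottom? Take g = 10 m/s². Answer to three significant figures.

Here I = (2/5)MR², so the shape factor k = I/(MR²) = 0.4.
Since it rolls without slipping, ω = v/R and KE = ½Mv² + ½Iω² = ½(1+k)Mv² = (7/10)Mv².
Conserving energy between top and bottom: (7/10)Mv² = (7/10)Mv₀² + Mgh, hence v² = v₀² + 2gh/(1+k).
v = √(3.55² + 2×10×3.16/1.4) = √57.75 ≈ 7.60 m/s.

v ≈ 7.60 m/s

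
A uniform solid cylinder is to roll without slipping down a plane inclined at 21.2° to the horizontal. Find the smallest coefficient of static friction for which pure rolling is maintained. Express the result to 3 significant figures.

μ_min ≈ 0.129

With I = (1/2)MR², the ratio k = I/(MR²) is 0.5.
Newton's second law down the slope: Mg sinθ − f = Ma. The torque equation fR = Iα (with α = a/R) gives f = kMa.
These give a = g sinθ/(1+k) and the required friction f = kMg sinθ/(1+k).
The normal force is N = Mg cosθ, so μ_min = f/N = k tanθ/(1+k).
μ_min = 0.5 × tan21.2° / 1.5 ≈ 0.129.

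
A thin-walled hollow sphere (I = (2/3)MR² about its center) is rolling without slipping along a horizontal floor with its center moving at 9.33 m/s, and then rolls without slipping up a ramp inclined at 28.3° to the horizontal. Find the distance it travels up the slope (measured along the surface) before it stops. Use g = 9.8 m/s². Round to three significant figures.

With I = (2/3)MR², the ratio k = I/(MR²) is 2/3.
Since it rolls without slipping, ω = v/R and KE = ½Mv² + ½Iω² = ½(1+k)Mv² = (5/6)Mv².
Setting this equal to Mgh gives the vertical rise h = (1+k)v₀²/(2g) = 1.667×9.33²/(2×9.8) = 7.402 m.
The distance along the slope is d = h/sinθ = 7.402/sin28.3° ≈ 15.6 m.

d ≈ 15.6 m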